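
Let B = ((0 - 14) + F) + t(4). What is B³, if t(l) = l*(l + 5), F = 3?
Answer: 15625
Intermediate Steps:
t(l) = l*(5 + l)
B = 25 (B = ((0 - 14) + 3) + 4*(5 + 4) = (-14 + 3) + 4*9 = -11 + 36 = 25)
B³ = 25³ = 15625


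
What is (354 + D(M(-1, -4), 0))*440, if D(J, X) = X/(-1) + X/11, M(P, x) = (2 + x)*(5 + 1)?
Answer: 155760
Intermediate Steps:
M(P, x) = 12 + 6*x (M(P, x) = (2 + x)*6 = 12 + 6*x)
D(J, X) = -10*X/11 (D(J, X) = X*(-1) + X*(1/11) = -X + X/11 = -10*X/11)
(354 + D(M(-1, -4), 0))*440 = (354 - 10/11*0)*440 = (354 + 0)*440 = 354*440 = 155760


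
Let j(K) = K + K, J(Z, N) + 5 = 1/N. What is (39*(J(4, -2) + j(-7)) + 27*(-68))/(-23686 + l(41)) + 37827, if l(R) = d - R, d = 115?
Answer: 1786347441/47224 ≈ 37827.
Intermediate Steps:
J(Z, N) = -5 + 1/N
j(K) = 2*K
l(R) = 115 - R
(39*(J(4, -2) + j(-7)) + 27*(-68))/(-23686 + l(41)) + 37827 = (39*((-5 + 1/(-2)) + 2*(-7)) + 27*(-68))/(-23686 + (115 - 1*41)) + 37827 = (39*((-5 - ½) - 14) - 1836)/(-23686 + (115 - 41)) + 37827 = (39*(-11/2 - 14) - 1836)/(-23686 + 74) + 37827 = (39*(-39/2) - 1836)/(-23612) + 37827 = (-1521/2 - 1836)*(-1/23612) + 37827 = -5193/2*(-1/23612) + 37827 = 5193/47224 + 37827 = 1786347441/47224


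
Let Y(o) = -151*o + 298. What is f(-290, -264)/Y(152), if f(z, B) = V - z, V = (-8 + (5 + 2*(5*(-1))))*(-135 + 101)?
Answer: -366/11327 ≈ -0.032312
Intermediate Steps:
Y(o) = 298 - 151*o
V = 442 (V = (-8 + (5 + 2*(-5)))*(-34) = (-8 + (5 - 10))*(-34) = (-8 - 5)*(-34) = -13*(-34) = 442)
f(z, B) = 442 - z
f(-290, -264)/Y(152) = (442 - 1*(-290))/(298 - 151*152) = (442 + 290)/(298 - 22952) = 732/(-22654) = 732*(-1/22654) = -366/11327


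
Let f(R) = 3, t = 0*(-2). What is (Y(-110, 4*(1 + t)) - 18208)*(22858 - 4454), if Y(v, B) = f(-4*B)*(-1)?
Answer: -335155244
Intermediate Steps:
t = 0
Y(v, B) = -3 (Y(v, B) = 3*(-1) = -3)
(Y(-110, 4*(1 + t)) - 18208)*(22858 - 4454) = (-3 - 18208)*(22858 - 4454) = -18211*18404 = -335155244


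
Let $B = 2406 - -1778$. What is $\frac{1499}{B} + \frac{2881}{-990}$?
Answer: $- \frac{5285047}{2071080} \approx -2.5518$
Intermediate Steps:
$B = 4184$ ($B = 2406 + 1778 = 4184$)
$\frac{1499}{B} + \frac{2881}{-990} = \frac{1499}{4184} + \frac{2881}{-990} = 1499 \cdot \frac{1}{4184} + 2881 \left(- \frac{1}{990}\right) = \frac{1499}{4184} - \frac{2881}{990} = - \frac{5285047}{2071080}$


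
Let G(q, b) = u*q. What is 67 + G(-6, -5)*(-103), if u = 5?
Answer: 3157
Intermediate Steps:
G(q, b) = 5*q
67 + G(-6, -5)*(-103) = 67 + (5*(-6))*(-103) = 67 - 30*(-103) = 67 + 3090 = 3157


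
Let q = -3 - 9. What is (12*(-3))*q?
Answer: 432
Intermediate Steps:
q = -12
(12*(-3))*q = (12*(-3))*(-12) = -36*(-12) = 432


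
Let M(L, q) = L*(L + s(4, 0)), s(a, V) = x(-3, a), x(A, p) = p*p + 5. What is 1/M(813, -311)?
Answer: 1/678042 ≈ 1.4748e-6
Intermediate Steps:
x(A, p) = 5 + p² (x(A, p) = p² + 5 = 5 + p²)
s(a, V) = 5 + a²
M(L, q) = L*(21 + L) (M(L, q) = L*(L + (5 + 4²)) = L*(L + (5 + 16)) = L*(L + 21) = L*(21 + L))
1/M(813, -311) = 1/(813*(21 + 813)) = 1/(813*834) = 1/678042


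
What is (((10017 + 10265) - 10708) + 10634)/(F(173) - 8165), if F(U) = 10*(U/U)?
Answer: -20208/8155 ≈ -2.4780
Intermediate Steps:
F(U) = 10 (F(U) = 10*1 = 10)
(((10017 + 10265) - 10708) + 10634)/(F(173) - 8165) = (((10017 + 10265) - 10708) + 10634)/(10 - 8165) = ((20282 - 10708) + 10634)/(-8155) = (9574 + 10634)*(-1/8155) = 20208*(-1/8155) = -20208/8155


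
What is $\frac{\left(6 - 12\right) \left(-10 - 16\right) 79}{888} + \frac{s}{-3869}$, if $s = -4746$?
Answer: $\frac{4324667}{286306} \approx 15.105$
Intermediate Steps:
$\frac{\left(6 - 12\right) \left(-10 - 16\right) 79}{888} + \frac{s}{-3869} = \frac{\left(6 - 12\right) \left(-10 - 16\right) 79}{888} - \frac{4746}{-3869} = \left(-6\right) \left(-26\right) 79 \cdot \frac{1}{888} - - \frac{4746}{3869} = 156 \cdot 79 \cdot \frac{1}{888} + \frac{4746}{3869} = 12324 \cdot \frac{1}{888} + \frac{4746}{3869} = \frac{1027}{74} + \frac{4746}{3869} = \frac{4324667}{286306}$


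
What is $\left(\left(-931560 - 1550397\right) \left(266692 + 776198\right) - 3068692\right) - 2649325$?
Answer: $-2588413853747$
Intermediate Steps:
$\left(\left(-931560 - 1550397\right) \left(266692 + 776198\right) - 3068692\right) - 2649325 = \left(\left(-2481957\right) 1042890 - 3068692\right) - 2649325 = \left(-2588408135730 - 3068692\right) - 2649325 = -2588411204422 - 2649325 = -2588413853747$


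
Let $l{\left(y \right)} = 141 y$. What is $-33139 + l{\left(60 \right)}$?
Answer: $-24679$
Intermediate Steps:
$-33139 + l{\left(60 \right)} = -33139 + 141 \cdot 60 = -33139 + 8460 = -24679$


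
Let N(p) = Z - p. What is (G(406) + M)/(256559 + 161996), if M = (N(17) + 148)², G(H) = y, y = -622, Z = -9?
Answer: 14262/418555 ≈ 0.034074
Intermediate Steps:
G(H) = -622
N(p) = -9 - p
M = 14884 (M = ((-9 - 1*17) + 148)² = ((-9 - 17) + 148)² = (-26 + 148)² = 122² = 14884)
(G(406) + M)/(256559 + 161996) = (-622 + 14884)/(256559 + 161996) = 14262/418555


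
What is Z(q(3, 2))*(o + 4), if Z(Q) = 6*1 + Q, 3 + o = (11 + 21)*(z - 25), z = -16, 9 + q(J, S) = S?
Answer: 1311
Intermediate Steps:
q(J, S) = -9 + S
o = -1315 (o = -3 + (11 + 21)*(-16 - 25) = -3 + 32*(-41) = -3 - 1312 = -1315)
Z(Q) = 6 + Q
Z(q(3, 2))*(o + 4) = (6 + (-9 + 2))*(-1315 + 4) = (6 - 7)*(-1311) = -1*(-1311) = 1311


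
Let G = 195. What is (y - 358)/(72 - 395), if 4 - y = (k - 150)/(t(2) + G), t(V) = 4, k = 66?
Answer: 70362/64277 ≈ 1.0947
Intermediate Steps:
y = 880/199 (y = 4 - (66 - 150)/(4 + 195) = 4 - (-84)/199 = 4 - 1*(-84/199) = 4 + 84/199 = 880/199 ≈ 4.4221)
(y - 358)/(72 - 395) = (880/199 - 358)/(72 - 395) = -70362/199/(-323) = -70362/199*(-1/323) = 70362/64277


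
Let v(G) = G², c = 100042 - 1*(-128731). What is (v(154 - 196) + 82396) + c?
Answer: 312933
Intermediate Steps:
c = 228773 (c = 100042 + 128731 = 228773)
(v(154 - 196) + 82396) + c = ((154 - 196)² + 82396) + 228773 = ((-42)² + 82396) + 228773 = (1764 + 82396) + 228773 = 84160 + 228773 = 312933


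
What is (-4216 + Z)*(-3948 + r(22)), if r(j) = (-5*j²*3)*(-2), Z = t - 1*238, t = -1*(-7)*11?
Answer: -46273644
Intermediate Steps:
t = 77 (t = 7*11 = 77)
Z = -161 (Z = 77 - 1*238 = 77 - 238 = -161)
r(j) = 30*j² (r(j) = -15*j²*(-2) = 30*j²)
(-4216 + Z)*(-3948 + r(22)) = (-4216 - 161)*(-3948 + 30*22²) = -4377*(-3948 + 30*484) = -4377*(-3948 + 14520) = -4377*10572 = -46273644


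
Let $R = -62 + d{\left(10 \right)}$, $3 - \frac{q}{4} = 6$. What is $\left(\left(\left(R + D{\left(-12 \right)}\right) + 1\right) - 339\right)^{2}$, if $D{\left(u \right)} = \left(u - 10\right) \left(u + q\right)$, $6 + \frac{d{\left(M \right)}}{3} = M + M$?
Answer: $28900$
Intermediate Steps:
$q = -12$ ($q = 12 - 24 = -12$)
$d{\left(M \right)} = -18 + 6 M$ ($d{\left(M \right)} = -18 + 3 \left(M + M\right) = -18 + 3 \cdot 2 M = -18 + 6 M$)
$D{\left(u \right)} = \left(-12 + u\right) \left(-10 + u\right)$ ($D{\left(u \right)} = \left(u - 10\right) \left(u - 12\right) = \left(-10 + u\right) \left(-12 + u\right) = \left(-12 + u\right) \left(-10 + u\right)$)
$R = -20$ ($R = -62 + \left(-18 + 6 \cdot 10\right) = -62 + \left(-18 + 60\right) = -62 + 42 = -20$)
$\left(\left(\left(R + D{\left(-12 \right)}\right) + 1\right) - 339\right)^{2} = \left(\left(\left(-20 + \left(120 + \left(-12\right)^{2} - -264\right)\right) + 1\right) - 339\right)^{2} = \left(\left(\left(-20 + \left(120 + 144 + 264\right)\right) + 1\right) - 339\right)^{2} = \left(\left(\left(-20 + 528\right) + 1\right) - 339\right)^{2} = \left(\left(508 + 1\right) - 339\right)^{2} = \left(509 - 339\right)^{2} = 170^{2} = 28900$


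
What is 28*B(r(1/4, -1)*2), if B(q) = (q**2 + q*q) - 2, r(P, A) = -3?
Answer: 1960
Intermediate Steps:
B(q) = -2 + 2*q**2 (B(q) = (q**2 + q**2) - 2 = 2*q**2 - 2 = -2 + 2*q**2)
28*B(r(1/4, -1)*2) = 28*(-2 + 2*(-3*2)**2) = 28*(-2 + 2*(-6)**2) = 28*(-2 + 2*36) = 28*(-2 + 72) = 28*70 = 1960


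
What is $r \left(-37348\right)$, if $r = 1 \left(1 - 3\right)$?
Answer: $74696$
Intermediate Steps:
$r = -2$ ($r = 1 \left(-2\right) = -2$)
$r \left(-37348\right) = \left(-2\right) \left(-37348\right) = 74696$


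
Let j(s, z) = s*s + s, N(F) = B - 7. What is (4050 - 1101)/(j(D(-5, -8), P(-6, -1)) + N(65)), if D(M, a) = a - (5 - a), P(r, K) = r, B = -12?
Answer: 2949/401 ≈ 7.3541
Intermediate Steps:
N(F) = -19 (N(F) = -12 - 7 = -19)
D(M, a) = -5 + 2*a (D(M, a) = a + (-5 + a) = -5 + 2*a)
j(s, z) = s + s² (j(s, z) = s² + s = s + s²)
(4050 - 1101)/(j(D(-5, -8), P(-6, -1)) + N(65)) = (4050 - 1101)/((-5 + 2*(-8))*(1 + (-5 + 2*(-8))) - 19) = 2949/((-5 - 16)*(1 + (-5 - 16)) - 19) = 2949/(-21*(1 - 21) - 19) = 2949/(-21*(-20) - 19) = 2949/(420 - 19) = 2949/401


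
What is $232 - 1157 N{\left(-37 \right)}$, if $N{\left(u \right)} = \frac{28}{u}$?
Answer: $\frac{40980}{37} \approx 1107.6$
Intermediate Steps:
$232 - 1157 N{\left(-37 \right)} = 232 - 1157 \frac{28}{-37} = 232 - 1157 \cdot 28 \left(- \frac{1}{37}\right) = 232 - - \frac{32396}{37} = 232 + \frac{32396}{37} = \frac{40980}{37}$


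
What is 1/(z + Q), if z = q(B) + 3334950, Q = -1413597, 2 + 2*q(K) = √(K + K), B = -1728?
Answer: 240169/461449188596 - 3*I*√6/922898377192 ≈ 5.2047e-7 - 7.9624e-12*I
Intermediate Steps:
q(K) = -1 + √2*√K/2 (q(K) = -1 + √(K + K)/2 = -1 + √(2*K)/2 = -1 + (√2*√K)/2 = -1 + √2*√K/2)
z = 3334949 + 12*I*√6 (z = (-1 + √2*√(-1728)/2) + 3334950 = (-1 + √2*(24*I*√3)/2) + 3334950 = (-1 + 12*I*√6) + 3334950 = 3334949 + 12*I*√6 ≈ 3.3349e+6 + 29.394*I)
1/(z + Q) = 1/((3334949 + 12*I*√6) - 1413597) = 1/(1921352 + 12*I*√6)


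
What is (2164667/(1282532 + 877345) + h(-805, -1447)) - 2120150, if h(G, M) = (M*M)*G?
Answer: -3645087031758748/2159877 ≈ -1.6876e+9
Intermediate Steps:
h(G, M) = G*M² (h(G, M) = M²*G = G*M²)
(2164667/(1282532 + 877345) + h(-805, -1447)) - 2120150 = (2164667/(1282532 + 877345) - 805*(-1447)²) - 2120150 = (2164667/2159877 - 805*2093809) - 2120150 = (2164667*(1/2159877) - 1685516245) - 2120150 = (2164667/2159877 - 1685516245) - 2120150 = -3640507768537198/2159877 - 2120150 = -3645087031758748/2159877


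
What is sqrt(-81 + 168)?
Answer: sqrt(87) ≈ 9.3274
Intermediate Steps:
sqrt(-81 + 168) = sqrt(87)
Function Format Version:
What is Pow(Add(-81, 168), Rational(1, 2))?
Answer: Pow(87, Rational(1, 2)) ≈ 9.3274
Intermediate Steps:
Pow(Add(-81, 168), Rational(1, 2)) = Pow(87, Rational(1, 2))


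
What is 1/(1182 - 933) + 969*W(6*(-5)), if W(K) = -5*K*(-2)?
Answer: -72384299/249 ≈ -2.9070e+5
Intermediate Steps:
W(K) = 10*K
1/(1182 - 933) + 969*W(6*(-5)) = 1/(1182 - 933) + 969*(10*(6*(-5))) = 1/249 + 969*(10*(-30)) = 1/249 + 969*(-300) = 1/249 - 290700 = -72384299/249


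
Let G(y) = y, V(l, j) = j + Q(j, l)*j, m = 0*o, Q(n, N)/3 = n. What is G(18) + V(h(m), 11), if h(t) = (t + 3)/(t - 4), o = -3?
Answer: 392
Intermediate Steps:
Q(n, N) = 3*n
m = 0 (m = 0*(-3) = 0)
h(t) = (3 + t)/(-4 + t)
V(l, j) = j + 3*j² (V(l, j) = j + (3*j)*j = j + 3*j²)
G(18) + V(h(m), 11) = 18 + 11*(1 + 3*11) = 18 + 11*(1 + 33) = 18 + 11*34 = 18 + 374 = 392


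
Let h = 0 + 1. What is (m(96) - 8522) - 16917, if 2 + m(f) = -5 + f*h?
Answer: -25350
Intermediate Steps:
h = 1
m(f) = -7 + f (m(f) = -2 + (-5 + f*1) = -2 + (-5 + f) = -7 + f)
(m(96) - 8522) - 16917 = ((-7 + 96) - 8522) - 16917 = (89 - 8522) - 16917 = -8433 - 16917 = -25350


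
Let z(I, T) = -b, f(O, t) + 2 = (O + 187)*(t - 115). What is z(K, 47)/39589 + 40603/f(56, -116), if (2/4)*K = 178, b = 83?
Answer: -1612091372/2222328515 ≈ -0.72541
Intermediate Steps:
f(O, t) = -2 + (-115 + t)*(187 + O) (f(O, t) = -2 + (O + 187)*(t - 115) = -2 + (187 + O)*(-115 + t) = -2 + (-115 + t)*(187 + O))
K = 356 (K = 2*178 = 356)
z(I, T) = -83 (z(I, T) = -1*83 = -83)
z(K, 47)/39589 + 40603/f(56, -116) = -83/39589 + 40603/(-21507 - 115*56 + 187*(-116) + 56*(-116)) = -83*1/39589 + 40603/(-21507 - 6440 - 21692 - 6496) = -83/39589 + 40603/(-56135) = -83/39589 + 40603*(-1/56135) = -83/39589 - 40603/56135 = -1612091372/2222328515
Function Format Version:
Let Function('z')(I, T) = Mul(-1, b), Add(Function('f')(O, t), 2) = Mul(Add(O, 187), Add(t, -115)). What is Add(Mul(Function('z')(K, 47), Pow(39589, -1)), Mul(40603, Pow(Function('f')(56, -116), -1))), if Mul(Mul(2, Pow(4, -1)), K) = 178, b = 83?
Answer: Rational(-1612091372, 2222328515) ≈ -0.72541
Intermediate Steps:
Function('f')(O, t) = Add(-2, Mul(Add(-115, t), Add(187, O))) (Function('f')(O, t) = Add(-2, Mul(Add(O, 187), Add(t, -115))) = Add(-2, Mul(Add(187, O), Add(-115, t))) = Add(-2, Mul(Add(-115, t), Add(187, O))))
K = 356 (K = Mul(2, 178) = 356)
Function('z')(I, T) = -83 (Function('z')(I, T) = Mul(-1, 83) = -83)
Add(Mul(Function('z')(K, 47), Pow(39589, -1)), Mul(40603, Pow(Function('f')(56, -116), -1))) = Add(Mul(-83, Pow(39589, -1)), Mul(40603, Pow(Add(-21507, Mul(-115, 56), Mul(187, -116), Mul(56, -116)), -1))) = Add(Mul(-83, Rational(1, 39589)), Mul(40603, Pow(Add(-21507, -6440, -21692, -6496), -1))) = Add(Rational(-83, 39589), Mul(40603, Pow(-56135, -1))) = Add(Rational(-83, 39589), Mul(40603, Rational(-1, 56135))) = Add(Rational(-83, 39589), Rational(-40603, 56135)) = Rational(-1612091372, 2222328515)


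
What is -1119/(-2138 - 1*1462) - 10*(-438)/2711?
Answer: 6267203/3253200 ≈ 1.9265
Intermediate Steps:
-1119/(-2138 - 1*1462) - 10*(-438)/2711 = -1119/(-2138 - 1462) + 4380*(1/2711) = -1119/(-3600) + 4380/2711 = -1119*(-1/3600) + 4380/2711 = 373/1200 + 4380/2711 = 6267203/3253200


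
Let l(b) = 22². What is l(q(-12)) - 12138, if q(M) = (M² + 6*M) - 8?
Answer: -11654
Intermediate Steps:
q(M) = -8 + M² + 6*M
l(b) = 484
l(q(-12)) - 12138 = 484 - 12138 = -11654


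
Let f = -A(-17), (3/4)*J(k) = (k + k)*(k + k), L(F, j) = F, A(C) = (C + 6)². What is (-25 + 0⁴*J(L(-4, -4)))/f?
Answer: 25/121 ≈ 0.20661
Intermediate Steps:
A(C) = (6 + C)²
J(k) = 16*k²/3 (J(k) = 4*((k + k)*(k + k))/3 = 4*((2*k)*(2*k))/3 = 4*(4*k²)/3 = 16*k²/3)
f = -121 (f = -(6 - 17)² = -1*(-11)² = -1*121 = -121)
(-25 + 0⁴*J(L(-4, -4)))/f = (-25 + 0⁴*((16/3)*(-4)²))/(-121) = (-25 + 0*((16/3)*16))*(-1/121) = (-25 + 0*(256/3))*(-1/121) = (-25 + 0)*(-1/121) = -25*(-1/121) = 25/121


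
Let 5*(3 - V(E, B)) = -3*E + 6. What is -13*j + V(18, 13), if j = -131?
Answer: 8578/5 ≈ 1715.6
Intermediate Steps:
V(E, B) = 9/5 + 3*E/5 (V(E, B) = 3 - (-3*E + 6)/5 = 3 - (6 - 3*E)/5 = 3 + (-6/5 + 3*E/5) = 9/5 + 3*E/5)
-13*j + V(18, 13) = -13*(-131) + (9/5 + (⅗)*18) = 1703 + (9/5 + 54/5) = 1703 + 63/5 = 8578/5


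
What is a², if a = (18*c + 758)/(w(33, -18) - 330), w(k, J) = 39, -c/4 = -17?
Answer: 3928324/84681 ≈ 46.390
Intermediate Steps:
c = 68 (c = -4*(-17) = 68)
a = -1982/291 (a = (18*68 + 758)/(39 - 330) = (1224 + 758)/(-291) = 1982*(-1/291) = -1982/291 ≈ -6.8110)
a² = (-1982/291)² = 3928324/84681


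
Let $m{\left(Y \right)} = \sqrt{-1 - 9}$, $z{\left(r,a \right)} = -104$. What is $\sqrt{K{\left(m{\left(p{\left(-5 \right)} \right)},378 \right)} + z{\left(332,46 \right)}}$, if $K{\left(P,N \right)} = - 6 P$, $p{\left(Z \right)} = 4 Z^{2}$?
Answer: $\sqrt{-104 - 6 i \sqrt{10}} \approx 0.92645 - 10.24 i$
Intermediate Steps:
$m{\left(Y \right)} = i \sqrt{10}$ ($m{\left(Y \right)} = \sqrt{-10} = i \sqrt{10}$)
$\sqrt{K{\left(m{\left(p{\left(-5 \right)} \right)},378 \right)} + z{\left(332,46 \right)}} = \sqrt{- 6 i \sqrt{10} - 104} = \sqrt{-104 - 6 i \sqrt{10}}$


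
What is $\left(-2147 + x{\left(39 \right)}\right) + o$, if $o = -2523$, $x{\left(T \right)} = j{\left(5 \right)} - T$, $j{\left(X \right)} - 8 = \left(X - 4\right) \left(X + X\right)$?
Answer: $-4691$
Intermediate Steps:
$j{\left(X \right)} = 8 + 2 X \left(-4 + X\right)$ ($j{\left(X \right)} = 8 + \left(X - 4\right) \left(X + X\right) = 8 + \left(-4 + X\right) 2 X = 8 + 2 X \left(-4 + X\right)$)
$x{\left(T \right)} = 18 - T$ ($x{\left(T \right)} = \left(8 - 40 + 2 \cdot 5^{2}\right) - T = \left(8 - 40 + 2 \cdot 25\right) - T = \left(8 - 40 + 50\right) - T = 18 - T$)
$\left(-2147 + x{\left(39 \right)}\right) + o = \left(-2147 + \left(18 - 39\right)\right) - 2523 = \left(-2147 - 21\right) - 2523 = -2168 - 2523 = -4691$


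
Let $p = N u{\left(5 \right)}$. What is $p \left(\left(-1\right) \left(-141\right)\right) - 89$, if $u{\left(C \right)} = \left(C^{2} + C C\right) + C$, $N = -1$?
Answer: $-7844$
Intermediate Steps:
$u{\left(C \right)} = C + 2 C^{2}$ ($u{\left(C \right)} = \left(C^{2} + C^{2}\right) + C = 2 C^{2} + C = C + 2 C^{2}$)
$p = -55$ ($p = - 5 \left(1 + 2 \cdot 5\right) = - 5 \left(1 + 10\right) = - 5 \cdot 11 = \left(-1\right) 55 = -55$)
$p \left(\left(-1\right) \left(-141\right)\right) - 89 = - 55 \left(\left(-1\right) \left(-141\right)\right) - 89 = \left(-55\right) 141 - 89 = -7755 - 89 = -7844$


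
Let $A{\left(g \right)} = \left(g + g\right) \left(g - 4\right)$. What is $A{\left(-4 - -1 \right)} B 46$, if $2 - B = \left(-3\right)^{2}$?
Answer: $-13524$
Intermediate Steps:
$A{\left(g \right)} = 2 g \left(-4 + g\right)$
$B = -7$ ($B = 2 - \left(-3\right)^{2} = 2 - 9 = -7$)
$A{\left(-4 - -1 \right)} B 46 = 2 \left(-4 - -1\right) \left(-4 - 3\right) \left(-7\right) 46 = 2 \left(-4 + 1\right) \left(-4 + \left(-4 + 1\right)\right) \left(-7\right) 46 = 2 \left(-3\right) \left(-4 - 3\right) \left(-7\right) 46 = 2 \left(-3\right) \left(-7\right) \left(-7\right) 46 = 42 \left(-7\right) 46 = \left(-294\right) 46 = -13524$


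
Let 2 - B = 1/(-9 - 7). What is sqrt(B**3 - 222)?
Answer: 5*I*sqrt(34935)/64 ≈ 14.602*I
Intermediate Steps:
B = 33/16 (B = 2 - 1/(-9 - 7) = 2 - 1/(-16) = 2 - 1*(-1/16) = 2 + 1/16 = 33/16 ≈ 2.0625)
sqrt(B**3 - 222) = sqrt((33/16)**3 - 222) = sqrt(35937/4096 - 222) = sqrt(-873375/4096) = 5*I*sqrt(34935)/64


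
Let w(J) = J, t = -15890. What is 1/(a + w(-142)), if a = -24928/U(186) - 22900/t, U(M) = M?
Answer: -147777/40576660 ≈ -0.0036419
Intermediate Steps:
a = -19592326/147777 (a = -24928/186 - 22900/(-15890) = -24928*1/186 - 22900*(-1/15890) = -12464/93 + 2290/1589 = -19592326/147777 ≈ -132.58)
1/(a + w(-142)) = 1/(-19592326/147777 - 142) = 1/(-40576660/147777) = -147777/40576660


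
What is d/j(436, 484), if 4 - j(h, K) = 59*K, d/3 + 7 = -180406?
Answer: 541239/28552 ≈ 18.956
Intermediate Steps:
d = -541239 (d = -21 + 3*(-180406) = -21 - 541218 = -541239)
j(h, K) = 4 - 59*K
d/j(436, 484) = -541239/(4 - 59*484) = -541239/(4 - 28556) = -541239/(-28552) = -541239*(-1/28552) = 541239/28552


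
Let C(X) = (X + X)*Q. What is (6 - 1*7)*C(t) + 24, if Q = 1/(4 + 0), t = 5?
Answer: 43/2 ≈ 21.500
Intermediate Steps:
Q = ¼ (Q = 1/4 = ¼ ≈ 0.25000)
C(X) = X/2 (C(X) = (X + X)*(¼) = (2*X)*(¼) = X/2)
(6 - 1*7)*C(t) + 24 = (6 - 1*7)*((½)*5) + 24 = (6 - 7)*(5/2) + 24 = -1*5/2 + 24 = -5/2 + 24 = 43/2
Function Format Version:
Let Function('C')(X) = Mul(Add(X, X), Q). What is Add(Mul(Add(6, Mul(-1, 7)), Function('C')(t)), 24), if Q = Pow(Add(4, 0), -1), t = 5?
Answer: Rational(43, 2) ≈ 21.500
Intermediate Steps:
Q = Rational(1, 4) (Q = Pow(4, -1) = Rational(1, 4) ≈ 0.25000)
Function('C')(X) = Mul(Rational(1, 2), X) (Function('C')(X) = Mul(Add(X, X), Rational(1, 4)) = Mul(Mul(2, X), Rational(1, 4)) = Mul(Rational(1, 2), X))
Add(Mul(Add(6, Mul(-1, 7)), Function('C')(t)), 24) = Add(Mul(Add(6, Mul(-1, 7)), Mul(Rational(1, 2), 5)), 24) = Add(Mul(Add(6, -7), Rational(5, 2)), 24) = Add(Mul(-1, Rational(5, 2)), 24) = Add(Rational(-5, 2), 24) = Rational(43, 2)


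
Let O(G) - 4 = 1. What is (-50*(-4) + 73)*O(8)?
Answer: 1365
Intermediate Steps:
O(G) = 5 (O(G) = 4 + 1 = 5)
(-50*(-4) + 73)*O(8) = (-50*(-4) + 73)*5 = (200 + 73)*5 = 273*5 = 1365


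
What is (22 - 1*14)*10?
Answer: 80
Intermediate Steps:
(22 - 1*14)*10 = (22 - 14)*10 = 8*10 = 80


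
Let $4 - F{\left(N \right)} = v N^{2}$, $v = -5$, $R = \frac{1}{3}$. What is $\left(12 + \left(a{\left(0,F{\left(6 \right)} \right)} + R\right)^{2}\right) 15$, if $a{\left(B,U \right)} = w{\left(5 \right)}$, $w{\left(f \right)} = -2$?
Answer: $\frac{665}{3} \approx 221.67$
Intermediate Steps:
$R = \frac{1}{3} \approx 0.33333$
$F{\left(N \right)} = 4 + 5 N^{2}$ ($F{\left(N \right)} = 4 - - 5 N^{2} = 4 + 5 N^{2}$)
$a{\left(B,U \right)} = -2$
$\left(12 + \left(a{\left(0,F{\left(6 \right)} \right)} + R\right)^{2}\right) 15 = \left(12 + \left(-2 + \frac{1}{3}\right)^{2}\right) 15 = \left(12 + \left(- \frac{5}{3}\right)^{2}\right) 15 = \left(12 + \frac{25}{9}\right) 15 = \frac{133}{9} \cdot 15 = \frac{665}{3}$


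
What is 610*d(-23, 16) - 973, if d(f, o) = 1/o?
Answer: -7479/8 ≈ -934.88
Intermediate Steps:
610*d(-23, 16) - 973 = 610/16 - 973 = 610*(1/16) - 973 = 305/8 - 973 = -7479/8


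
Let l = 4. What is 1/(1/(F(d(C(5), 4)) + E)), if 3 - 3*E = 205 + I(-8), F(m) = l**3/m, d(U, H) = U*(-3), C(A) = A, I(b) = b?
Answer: -1034/15 ≈ -68.933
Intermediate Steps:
d(U, H) = -3*U
F(m) = 64/m (F(m) = 4**3/m = 64/m)
E = -194/3 (E = 1 - (205 - 8)/3 = 1 - 1/3*197 = 1 - 197/3 = -194/3 ≈ -64.667)
1/(1/(F(d(C(5), 4)) + E)) = 1/(1/(64/((-3*5)) - 194/3)) = 1/(1/(64/(-15) - 194/3)) = 1/(1/(64*(-1/15) - 194/3)) = 1/(1/(-64/15 - 194/3)) = 1/(1/(-1034/15)) = 1/(-15/1034) = -1034/15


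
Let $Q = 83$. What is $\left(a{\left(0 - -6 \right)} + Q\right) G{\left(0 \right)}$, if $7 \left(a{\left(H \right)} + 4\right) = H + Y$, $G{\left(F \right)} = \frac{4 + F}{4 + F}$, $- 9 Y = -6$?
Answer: $\frac{1679}{21} \approx 79.952$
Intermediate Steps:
$Y = \frac{2}{3}$ ($Y = \left(- \frac{1}{9}\right) \left(-6\right) = \frac{2}{3} \approx 0.66667$)
$G{\left(F \right)} = 1$
$a{\left(H \right)} = - \frac{82}{21} + \frac{H}{7}$ ($a{\left(H \right)} = -4 + \frac{H + \frac{2}{3}}{7} = -4 + \frac{\frac{2}{3} + H}{7} = -4 + \left(\frac{2}{21} + \frac{H}{7}\right) = - \frac{82}{21} + \frac{H}{7}$)
$\left(a{\left(0 - -6 \right)} + Q\right) G{\left(0 \right)} = \left(\left(- \frac{82}{21} + \frac{0 - -6}{7}\right) + 83\right) 1 = \left(\left(- \frac{82}{21} + \frac{0 + 6}{7}\right) + 83\right) 1 = \left(\left(- \frac{82}{21} + \frac{1}{7} \cdot 6\right) + 83\right) 1 = \left(\left(- \frac{82}{21} + \frac{6}{7}\right) + 83\right) 1 = \left(- \frac{64}{21} + 83\right) 1 = \frac{1679}{21} \cdot 1 = \frac{1679}{21}$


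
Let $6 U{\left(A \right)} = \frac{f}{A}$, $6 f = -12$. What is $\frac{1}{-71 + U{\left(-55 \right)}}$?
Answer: $- \frac{165}{11714} \approx -0.014086$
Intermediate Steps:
$f = -2$ ($f = \frac{1}{6} \left(-12\right) = -2$)
$U{\left(A \right)} = - \frac{1}{3 A}$ ($U{\left(A \right)} = \frac{\left(-2\right) \frac{1}{A}}{6} = - \frac{1}{3 A}$)
$\frac{1}{-71 + U{\left(-55 \right)}} = \frac{1}{-71 - \frac{1}{3 \left(-55\right)}} = \frac{1}{-71 - - \frac{1}{165}} = \frac{1}{-71 + \frac{1}{165}} = \frac{1}{- \frac{11714}{165}} = - \frac{165}{11714}$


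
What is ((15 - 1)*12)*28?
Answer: 4704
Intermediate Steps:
((15 - 1)*12)*28 = (14*12)*28 = 168*28 = 4704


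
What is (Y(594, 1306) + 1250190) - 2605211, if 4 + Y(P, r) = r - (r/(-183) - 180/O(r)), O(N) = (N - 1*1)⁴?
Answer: -5322131523110336381/3931509848625 ≈ -1.3537e+6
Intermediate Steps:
O(N) = (-1 + N)⁴ (O(N) = (N - 1)⁴ = (-1 + N)⁴)
Y(P, r) = -4 + 180/(-1 + r)⁴ + 184*r/183 (Y(P, r) = -4 + (r - (r/(-183) - 180/(-1 + r)⁴)) = -4 + (r - (r*(-1/183) - 180/(-1 + r)⁴)) = -4 + (r - (-r/183 - 180/(-1 + r)⁴)) = -4 + (r - (-180/(-1 + r)⁴ - r/183)) = -4 + (r + (180/(-1 + r)⁴ + r/183)) = -4 + (180/(-1 + r)⁴ + 184*r/183) = -4 + 180/(-1 + r)⁴ + 184*r/183)
(Y(594, 1306) + 1250190) - 2605211 = ((-4 + 180/(-1 + 1306)⁴ + (184/183)*1306) + 1250190) - 2605211 = ((-4 + 180/1305⁴ + 240304/183) + 1250190) - 2605211 = ((-4 + 180*(1/2900294150625) + 240304/183) + 1250190) - 2605211 = ((-4 + 4/64450981125 + 240304/183) + 1250190) - 2605211 = (5146883483359744/3931509848625 + 1250190) - 2605211 = 4920281181135848494/3931509848625 - 2605211 = -5322131523110336381/3931509848625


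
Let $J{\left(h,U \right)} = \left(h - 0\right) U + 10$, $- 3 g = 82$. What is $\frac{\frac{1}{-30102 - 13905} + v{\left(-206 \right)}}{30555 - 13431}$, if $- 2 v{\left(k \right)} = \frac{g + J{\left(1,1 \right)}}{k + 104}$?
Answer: $- \frac{718985}{153729477072} \approx -4.6769 \cdot 10^{-6}$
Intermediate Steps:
$g = - \frac{82}{3}$ ($g = \left(- \frac{1}{3}\right) 82 = - \frac{82}{3} \approx -27.333$)
$J{\left(h,U \right)} = 10 + U h$ ($J{\left(h,U \right)} = \left(h + 0\right) U + 10 = h U + 10 = U h + 10 = 10 + U h$)
$v{\left(k \right)} = \frac{49}{6 \left(104 + k\right)}$ ($v{\left(k \right)} = - \frac{\left(- \frac{82}{3} + \left(10 + 1 \cdot 1\right)\right) \frac{1}{k + 104}}{2} = - \frac{\left(- \frac{82}{3} + \left(10 + 1\right)\right) \frac{1}{104 + k}}{2} = - \frac{\left(- \frac{82}{3} + 11\right) \frac{1}{104 + k}}{2} = - \frac{\left(- \frac{49}{3}\right) \frac{1}{104 + k}}{2} = \frac{49}{6 \left(104 + k\right)}$)
$\frac{\frac{1}{-30102 - 13905} + v{\left(-206 \right)}}{30555 - 13431} = \frac{\frac{1}{-30102 - 13905} + \frac{49}{6 \left(104 - 206\right)}}{30555 - 13431} = \frac{\frac{1}{-44007} + \frac{49}{6 \left(-102\right)}}{17124} = \left(- \frac{1}{44007} + \frac{49}{6} \left(- \frac{1}{102}\right)\right) \frac{1}{17124} = \left(- \frac{1}{44007} - \frac{49}{612}\right) \frac{1}{17124} = \left(- \frac{718985}{8977428}\right) \frac{1}{17124} = - \frac{718985}{153729477072}$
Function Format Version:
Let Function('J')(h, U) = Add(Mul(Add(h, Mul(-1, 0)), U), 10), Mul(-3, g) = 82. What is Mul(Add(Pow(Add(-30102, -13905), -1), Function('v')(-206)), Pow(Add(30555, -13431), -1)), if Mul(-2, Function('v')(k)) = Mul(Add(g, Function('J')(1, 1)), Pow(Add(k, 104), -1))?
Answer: Rational(-718985, 153729477072) ≈ -4.6769e-6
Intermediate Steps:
g = Rational(-82, 3) (g = Mul(Rational(-1, 3), 82) = Rational(-82, 3) ≈ -27.333)
Function('J')(h, U) = Add(10, Mul(U, h)) (Function('J')(h, U) = Add(Mul(Add(h, 0), U), 10) = Add(Mul(h, U), 10) = Add(Mul(U, h), 10) = Add(10, Mul(U, h)))
Function('v')(k) = Mul(Rational(49, 6), Pow(Add(104, k), -1)) (Function('v')(k) = Mul(Rational(-1, 2), Mul(Add(Rational(-82, 3), Add(10, Mul(1, 1))), Pow(Add(k, 104), -1))) = Mul(Rational(-1, 2), Mul(Add(Rational(-82, 3), Add(10, 1)), Pow(Add(104, k), -1))) = Mul(Rational(-1, 2), Mul(Add(Rational(-82, 3), 11), Pow(Add(104, k), -1))) = Mul(Rational(-1, 2), Mul(Rational(-49, 3), Pow(Add(104, k), -1))) = Mul(Rational(49, 6), Pow(Add(104, k), -1)))
Mul(Add(Pow(Add(-30102, -13905), -1), Function('v')(-206)), Pow(Add(30555, -13431), -1)) = Mul(Add(Pow(Add(-30102, -13905), -1), Mul(Rational(49, 6), Pow(Add(104, -206), -1))), Pow(Add(30555, -13431), -1)) = Mul(Add(Pow(-44007, -1), Mul(Rational(49, 6), Pow(-102, -1))), Pow(17124, -1)) = Mul(Add(Rational(-1, 44007), Mul(Rational(49, 6), Rational(-1, 102))), Rational(1, 17124)) = Mul(Add(Rational(-1, 44007), Rational(-49, 612)), Rational(1, 17124)) = Mul(Rational(-718985, 8977428), Rational(1, 17124)) = Rational(-718985, 153729477072)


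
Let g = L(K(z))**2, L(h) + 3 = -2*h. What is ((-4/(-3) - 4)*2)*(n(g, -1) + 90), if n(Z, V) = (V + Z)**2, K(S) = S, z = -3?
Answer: -2464/3 ≈ -821.33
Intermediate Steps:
L(h) = -3 - 2*h
g = 9 (g = (-3 - 2*(-3))**2 = (-3 + 6)**2 = 3**2 = 9)
((-4/(-3) - 4)*2)*(n(g, -1) + 90) = ((-4/(-3) - 4)*2)*((-1 + 9)**2 + 90) = ((-4*(-1/3) - 4)*2)*(8**2 + 90) = ((4/3 - 4)*2)*(64 + 90) = -8/3*2*154 = -16/3*154 = -2464/3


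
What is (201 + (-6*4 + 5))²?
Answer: 33124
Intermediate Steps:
(201 + (-6*4 + 5))² = (201 + (-24 + 5))² = (201 - 19)² = 182² = 33124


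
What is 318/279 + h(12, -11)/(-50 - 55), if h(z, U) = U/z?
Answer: 44861/39060 ≈ 1.1485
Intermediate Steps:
318/279 + h(12, -11)/(-50 - 55) = 318/279 + (-11/12)/(-50 - 55) = 318*(1/279) - 11*1/12/(-105) = 106/93 - 11/12*(-1/105) = 106/93 + 11/1260 = 44861/39060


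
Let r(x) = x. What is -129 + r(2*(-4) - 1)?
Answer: -138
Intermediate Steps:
-129 + r(2*(-4) - 1) = -129 + (2*(-4) - 1) = -129 + (-8 - 1) = -129 - 9 = -138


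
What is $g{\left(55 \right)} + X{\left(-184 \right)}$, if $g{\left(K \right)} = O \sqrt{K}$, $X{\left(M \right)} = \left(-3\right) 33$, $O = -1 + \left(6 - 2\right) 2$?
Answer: $-99 + 7 \sqrt{55} \approx -47.087$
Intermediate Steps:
$O = 7$ ($O = -1 + 4 \cdot 2 = -1 + 8 = 7$)
$X{\left(M \right)} = -99$
$g{\left(K \right)} = 7 \sqrt{K}$
$g{\left(55 \right)} + X{\left(-184 \right)} = 7 \sqrt{55} - 99 = -99 + 7 \sqrt{55}$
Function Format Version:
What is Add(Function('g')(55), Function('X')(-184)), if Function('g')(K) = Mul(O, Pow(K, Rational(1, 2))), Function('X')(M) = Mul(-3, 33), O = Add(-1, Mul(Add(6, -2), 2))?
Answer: Add(-99, Mul(7, Pow(55, Rational(1, 2)))) ≈ -47.087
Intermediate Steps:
O = 7 (O = Add(-1, Mul(4, 2)) = Add(-1, 8) = 7)
Function('X')(M) = -99
Function('g')(K) = Mul(7, Pow(K, Rational(1, 2)))
Add(Function('g')(55), Function('X')(-184)) = Add(Mul(7, Pow(55, Rational(1, 2))), -99) = Add(-99, Mul(7, Pow(55, Rational(1, 2))))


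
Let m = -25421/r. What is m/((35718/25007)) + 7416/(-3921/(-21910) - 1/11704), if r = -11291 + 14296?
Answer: 14577664108187270123/351663531882690 ≈ 41453.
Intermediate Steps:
r = 3005
m = -25421/3005 ≈ -8.4596
m/((35718/25007)) + 7416/(-3921/(-21910) - 1/11704) = -25421/(3005*(35718/25007)) + 7416/(-3921/(-21910) - 1/11704) = -25421/(3005*(35718*(1/25007))) + 7416/(-3921*(-1/21910) - 1*1/11704) = -25421/(3005*35718/25007) + 7416/(3921/21910 - 1/11704) = -25421/3005*25007/35718 + 7416/(3276391/18316760) = -635702947/107332590 + 7416*(18316760/3276391) = -635702947/107332590 + 135837092160/3276391 = 14577664108187270123/351663531882690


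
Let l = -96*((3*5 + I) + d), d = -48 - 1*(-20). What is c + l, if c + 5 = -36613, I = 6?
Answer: -35946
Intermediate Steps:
c = -36618 (c = -5 - 36613 = -36618)
d = -28 (d = -48 + 20 = -28)
l = 672 (l = -96*((3*5 + 6) - 28) = -96*((15 + 6) - 28) = -96*(21 - 28) = -96*(-7) = 672)
c + l = -36618 + 672 = -35946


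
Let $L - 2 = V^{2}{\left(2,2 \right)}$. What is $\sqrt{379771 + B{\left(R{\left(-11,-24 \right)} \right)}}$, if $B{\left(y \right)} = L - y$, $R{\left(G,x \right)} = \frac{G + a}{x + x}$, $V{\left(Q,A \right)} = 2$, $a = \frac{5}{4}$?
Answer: $\frac{21 \sqrt{55115}}{8} \approx 616.26$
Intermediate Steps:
$a = \frac{5}{4}$ ($a = 5 \cdot \frac{1}{4} = \frac{5}{4} \approx 1.25$)
$R{\left(G,x \right)} = \frac{\frac{5}{4} + G}{2 x}$ ($R{\left(G,x \right)} = \frac{G + \frac{5}{4}}{x + x} = \frac{\frac{5}{4} + G}{2 x}$)
$L = 6$ ($L = 2 + 2^{2} = 2 + 4 = 6$)
$B{\left(y \right)} = 6 - y$
$\sqrt{379771 + B{\left(R{\left(-11,-24 \right)} \right)}} = \sqrt{379771 + \left(6 - \frac{5 + 4 \left(-11\right)}{8 \left(-24\right)}\right)} = \sqrt{379771 + \left(6 - \frac{1}{8} \left(- \frac{1}{24}\right) \left(5 - 44\right)\right)} = \sqrt{379771 + \left(6 - \frac{1}{8} \left(- \frac{1}{24}\right) \left(-39\right)\right)} = \sqrt{379771 + \left(6 - \frac{13}{64}\right)} = \sqrt{379771 + \frac{371}{64}} = \sqrt{\frac{24305715}{64}} = \frac{21 \sqrt{55115}}{8}$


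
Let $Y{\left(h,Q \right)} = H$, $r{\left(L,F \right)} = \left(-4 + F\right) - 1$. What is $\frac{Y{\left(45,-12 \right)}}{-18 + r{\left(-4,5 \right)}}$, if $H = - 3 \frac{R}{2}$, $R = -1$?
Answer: $- \frac{1}{12} \approx -0.083333$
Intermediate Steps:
$r{\left(L,F \right)} = -5 + F$
$H = \frac{3}{2}$ ($H = - 3 \left(- \frac{1}{2}\right) = - 3 \left(\left(-1\right) \frac{1}{2}\right) = \left(-3\right) \left(- \frac{1}{2}\right) = \frac{3}{2} \approx 1.5$)
$Y{\left(h,Q \right)} = \frac{3}{2}$
$\frac{Y{\left(45,-12 \right)}}{-18 + r{\left(-4,5 \right)}} = \frac{1}{-18 + \left(-5 + 5\right)} \frac{3}{2} = \frac{1}{-18 + 0} \cdot \frac{3}{2} = \frac{1}{-18} \cdot \frac{3}{2} = \left(- \frac{1}{18}\right) \frac{3}{2} = - \frac{1}{12}$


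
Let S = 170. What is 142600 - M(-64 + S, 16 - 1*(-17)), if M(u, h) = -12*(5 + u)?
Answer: 143932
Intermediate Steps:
M(u, h) = -60 - 12*u
142600 - M(-64 + S, 16 - 1*(-17)) = 142600 - (-60 - 12*(-64 + 170)) = 142600 - (-60 - 12*106) = 142600 - (-60 - 1272) = 142600 - 1*(-1332) = 142600 + 1332 = 143932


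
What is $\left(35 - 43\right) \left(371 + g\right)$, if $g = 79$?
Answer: $-3600$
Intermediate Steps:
$\left(35 - 43\right) \left(371 + g\right) = \left(35 - 43\right) \left(371 + 79\right) = \left(-8\right) 450 = -3600$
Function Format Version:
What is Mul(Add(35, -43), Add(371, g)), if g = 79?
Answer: -3600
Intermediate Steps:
Mul(Add(35, -43), Add(371, g)) = Mul(Add(35, -43), Add(371, 79)) = Mul(-8, 450) = -3600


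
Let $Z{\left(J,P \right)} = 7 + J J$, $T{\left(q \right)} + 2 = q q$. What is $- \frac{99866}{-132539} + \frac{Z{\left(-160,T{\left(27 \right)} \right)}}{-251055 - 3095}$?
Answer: $\frac{21987017727}{33684786850} \approx 0.65273$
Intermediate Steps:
$T{\left(q \right)} = -2 + q^{2}$ ($T{\left(q \right)} = -2 + q q = -2 + q^{2}$)
$Z{\left(J,P \right)} = 7 + J^{2}$
$- \frac{99866}{-132539} + \frac{Z{\left(-160,T{\left(27 \right)} \right)}}{-251055 - 3095} = - \frac{99866}{-132539} + \frac{7 + \left(-160\right)^{2}}{-251055 - 3095} = \left(-99866\right) \left(- \frac{1}{132539}\right) + \frac{7 + 25600}{-254150} = \frac{99866}{132539} + 25607 \left(- \frac{1}{254150}\right) = \frac{99866}{132539} - \frac{25607}{254150} = \frac{21987017727}{33684786850}$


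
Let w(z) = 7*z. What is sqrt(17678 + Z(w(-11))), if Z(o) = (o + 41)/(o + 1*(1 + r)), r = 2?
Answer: 2*sqrt(6050462)/37 ≈ 132.96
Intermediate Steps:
Z(o) = (41 + o)/(3 + o) (Z(o) = (o + 41)/(o + 1*(1 + 2)) = (41 + o)/(o + 1*3) = (41 + o)/(o + 3) = (41 + o)/(3 + o))
sqrt(17678 + Z(w(-11))) = sqrt(17678 + (41 + 7*(-11))/(3 + 7*(-11))) = sqrt(17678 + (41 - 77)/(3 - 77)) = sqrt(17678 - 36/(-74)) = sqrt(17678 - 1/74*(-36)) = sqrt(17678 + 18/37) = sqrt(654104/37) = 2*sqrt(6050462)/37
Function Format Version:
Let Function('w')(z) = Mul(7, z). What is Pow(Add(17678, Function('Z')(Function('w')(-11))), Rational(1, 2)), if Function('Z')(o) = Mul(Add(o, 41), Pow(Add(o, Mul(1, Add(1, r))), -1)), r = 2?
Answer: Mul(Rational(2, 37), Pow(6050462, Rational(1, 2))) ≈ 132.96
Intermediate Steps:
Function('Z')(o) = Mul(Pow(Add(3, o), -1), Add(41, o)) (Function('Z')(o) = Mul(Add(o, 41), Pow(Add(o, Mul(1, Add(1, 2))), -1)) = Mul(Add(41, o), Pow(Add(o, Mul(1, 3)), -1)) = Mul(Add(41, o), Pow(Add(o, 3), -1)) = Mul(Add(41, o), Pow(Add(3, o), -1)) = Mul(Pow(Add(3, o), -1), Add(41, o)))
Pow(Add(17678, Function('Z')(Function('w')(-11))), Rational(1, 2)) = Pow(Add(17678, Mul(Pow(Add(3, Mul(7, -11)), -1), Add(41, Mul(7, -11)))), Rational(1, 2)) = Pow(Add(17678, Mul(Pow(Add(3, -77), -1), Add(41, -77))), Rational(1, 2)) = Pow(Add(17678, Mul(Pow(-74, -1), -36)), Rational(1, 2)) = Pow(Add(17678, Mul(Rational(-1, 74), -36)), Rational(1, 2)) = Pow(Add(17678, Rational(18, 37)), Rational(1, 2)) = Pow(Rational(654104, 37), Rational(1, 2)) = Mul(Rational(2, 37), Pow(6050462, Rational(1, 2)))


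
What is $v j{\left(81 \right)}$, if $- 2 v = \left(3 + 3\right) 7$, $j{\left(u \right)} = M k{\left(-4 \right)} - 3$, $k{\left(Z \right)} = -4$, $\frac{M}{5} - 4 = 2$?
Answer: $2583$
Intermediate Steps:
$M = 30$ ($M = 20 + 5 \cdot 2 = 20 + 10 = 30$)
$j{\left(u \right)} = -123$ ($j{\left(u \right)} = 30 \left(-4\right) - 3 = -120 - 3 = -123$)
$v = -21$ ($v = - \frac{\left(3 + 3\right) 7}{2} = - \frac{6 \cdot 7}{2} = \left(- \frac{1}{2}\right) 42 = -21$)
$v j{\left(81 \right)} = \left(-21\right) \left(-123\right) = 2583$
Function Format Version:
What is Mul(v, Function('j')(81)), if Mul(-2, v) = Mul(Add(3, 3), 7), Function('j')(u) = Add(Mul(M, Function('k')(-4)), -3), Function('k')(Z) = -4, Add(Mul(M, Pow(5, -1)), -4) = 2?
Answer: 2583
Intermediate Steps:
M = 30 (M = Add(20, Mul(5, 2)) = Add(20, 10) = 30)
Function('j')(u) = -123 (Function('j')(u) = Add(Mul(30, -4), -3) = Add(-120, -3) = -123)
v = -21 (v = Mul(Rational(-1, 2), Mul(Add(3, 3), 7)) = Mul(Rational(-1, 2), Mul(6, 7)) = Mul(Rational(-1, 2), 42) = -21)
Mul(v, Function('j')(81)) = Mul(-21, -123) = 2583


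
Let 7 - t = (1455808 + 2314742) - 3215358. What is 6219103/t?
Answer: -6219103/555185 ≈ -11.202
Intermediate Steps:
t = -555185 (t = 7 - ((1455808 + 2314742) - 3215358) = 7 - (3770550 - 3215358) = 7 - 1*555192 = 7 - 555192 = -555185)
6219103/t = 6219103/(-555185) = 6219103*(-1/555185) = -6219103/555185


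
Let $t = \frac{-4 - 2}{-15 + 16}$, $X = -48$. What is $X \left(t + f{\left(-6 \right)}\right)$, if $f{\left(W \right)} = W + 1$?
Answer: $528$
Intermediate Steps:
$f{\left(W \right)} = 1 + W$
$t = -6$ ($t = - \frac{6}{1} = \left(-6\right) 1 = -6$)
$X \left(t + f{\left(-6 \right)}\right) = - 48 \left(-6 + \left(1 - 6\right)\right) = - 48 \left(-6 - 5\right) = \left(-48\right) \left(-11\right) = 528$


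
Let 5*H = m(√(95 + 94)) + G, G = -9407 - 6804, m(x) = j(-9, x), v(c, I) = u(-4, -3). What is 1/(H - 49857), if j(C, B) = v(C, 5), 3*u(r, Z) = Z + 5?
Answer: -15/796486 ≈ -1.8833e-5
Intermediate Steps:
u(r, Z) = 5/3 + Z/3 (u(r, Z) = (Z + 5)/3 = (5 + Z)/3 = 5/3 + Z/3)
v(c, I) = ⅔ (v(c, I) = 5/3 + (⅓)*(-3) = 5/3 - 1 = ⅔)
j(C, B) = ⅔
m(x) = ⅔
G = -16211
H = -48631/15 (H = (⅔ - 16211)/5 = (⅕)*(-48631/3) = -48631/15 ≈ -3242.1)
1/(H - 49857) = 1/(-48631/15 - 49857) = 1/(-796486/15) = -15/796486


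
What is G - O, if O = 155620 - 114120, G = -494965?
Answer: -536465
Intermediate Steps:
O = 41500
G - O = -494965 - 1*41500 = -494965 - 41500 = -536465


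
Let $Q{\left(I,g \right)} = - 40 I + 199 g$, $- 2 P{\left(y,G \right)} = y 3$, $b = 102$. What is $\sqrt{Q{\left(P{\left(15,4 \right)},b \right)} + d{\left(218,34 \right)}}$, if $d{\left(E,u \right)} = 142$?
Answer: $2 \sqrt{5335} \approx 146.08$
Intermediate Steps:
$P{\left(y,G \right)} = - \frac{3 y}{2}$ ($P{\left(y,G \right)} = - \frac{y 3}{2} = - \frac{3 y}{2}$)
$\sqrt{Q{\left(P{\left(15,4 \right)},b \right)} + d{\left(218,34 \right)}} = \sqrt{\left(- 40 \left(\left(- \frac{3}{2}\right) 15\right) + 199 \cdot 102\right) + 142} = \sqrt{\left(\left(-40\right) \left(- \frac{45}{2}\right) + 20298\right) + 142} = \sqrt{\left(900 + 20298\right) + 142} = \sqrt{21198 + 142} = \sqrt{21340} = 2 \sqrt{5335}$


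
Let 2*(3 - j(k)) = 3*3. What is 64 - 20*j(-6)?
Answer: 94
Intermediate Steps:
j(k) = -3/2 (j(k) = 3 - 3*3/2 = 3 - ½*9 = 3 - 9/2 = -3/2)
64 - 20*j(-6) = 64 - 20*(-3/2) = 64 + 30 = 94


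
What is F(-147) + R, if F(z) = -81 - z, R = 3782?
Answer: 3848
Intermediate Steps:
F(-147) + R = (-81 - 1*(-147)) + 3782 = (-81 + 147) + 3782 = 66 + 3782 = 3848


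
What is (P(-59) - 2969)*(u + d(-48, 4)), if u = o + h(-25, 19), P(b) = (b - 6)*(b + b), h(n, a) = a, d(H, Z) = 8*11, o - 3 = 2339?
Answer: 11512749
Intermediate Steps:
o = 2342 (o = 3 + 2339 = 2342)
d(H, Z) = 88
P(b) = 2*b*(-6 + b) (P(b) = (-6 + b)*(2*b) = 2*b*(-6 + b))
u = 2361 (u = 2342 + 19 = 2361)
(P(-59) - 2969)*(u + d(-48, 4)) = (2*(-59)*(-6 - 59) - 2969)*(2361 + 88) = (2*(-59)*(-65) - 2969)*2449 = (7670 - 2969)*2449 = 4701*2449 = 11512749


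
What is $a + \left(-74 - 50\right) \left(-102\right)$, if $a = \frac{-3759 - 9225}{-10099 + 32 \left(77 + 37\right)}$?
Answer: $\frac{81605232}{6451} \approx 12650.0$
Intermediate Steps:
$a = \frac{12984}{6451}$ ($a = - \frac{12984}{-10099 + 32 \cdot 114} = - \frac{12984}{-10099 + 3648} = - \frac{12984}{-6451} = \left(-12984\right) \left(- \frac{1}{6451}\right) = \frac{12984}{6451} \approx 2.0127$)
$a + \left(-74 - 50\right) \left(-102\right) = \frac{12984}{6451} + \left(-74 - 50\right) \left(-102\right) = \frac{12984}{6451} - -12648 = \frac{12984}{6451} + 12648 = \frac{81605232}{6451}$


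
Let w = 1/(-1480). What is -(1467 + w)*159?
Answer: -345214281/1480 ≈ -2.3325e+5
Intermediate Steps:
w = -1/1480 ≈ -0.00067568
-(1467 + w)*159 = -(1467 - 1/1480)*159 = -2171159*159/1480 = -1*345214281/1480 = -345214281/1480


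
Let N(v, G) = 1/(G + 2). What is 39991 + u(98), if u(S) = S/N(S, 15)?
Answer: 41657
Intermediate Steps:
N(v, G) = 1/(2 + G)
u(S) = 17*S (u(S) = S/(1/(2 + 15)) = S/(1/17) = S*17 = 17*S)
39991 + u(98) = 39991 + 17*98 = 39991 + 1666 = 41657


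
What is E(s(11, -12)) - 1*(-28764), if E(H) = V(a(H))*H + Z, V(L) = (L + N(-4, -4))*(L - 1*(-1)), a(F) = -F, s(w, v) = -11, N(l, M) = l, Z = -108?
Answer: 27732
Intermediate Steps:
V(L) = (1 + L)*(-4 + L) (V(L) = (L - 4)*(L - 1*(-1)) = (-4 + L)*(L + 1) = (-4 + L)*(1 + L) = (1 + L)*(-4 + L))
E(H) = -108 + H*(-4 + H**2 + 3*H) (E(H) = (-4 + (-H)**2 - (-3)*H)*H - 108 = (-4 + H**2 + 3*H)*H - 108 = H*(-4 + H**2 + 3*H) - 108 = -108 + H*(-4 + H**2 + 3*H))
E(s(11, -12)) - 1*(-28764) = (-108 - 11*(-4 + (-11)**2 + 3*(-11))) - 1*(-28764) = (-108 - 11*(-4 + 121 - 33)) + 28764 = (-108 - 11*84) + 28764 = (-108 - 924) + 28764 = -1032 + 28764 = 27732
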